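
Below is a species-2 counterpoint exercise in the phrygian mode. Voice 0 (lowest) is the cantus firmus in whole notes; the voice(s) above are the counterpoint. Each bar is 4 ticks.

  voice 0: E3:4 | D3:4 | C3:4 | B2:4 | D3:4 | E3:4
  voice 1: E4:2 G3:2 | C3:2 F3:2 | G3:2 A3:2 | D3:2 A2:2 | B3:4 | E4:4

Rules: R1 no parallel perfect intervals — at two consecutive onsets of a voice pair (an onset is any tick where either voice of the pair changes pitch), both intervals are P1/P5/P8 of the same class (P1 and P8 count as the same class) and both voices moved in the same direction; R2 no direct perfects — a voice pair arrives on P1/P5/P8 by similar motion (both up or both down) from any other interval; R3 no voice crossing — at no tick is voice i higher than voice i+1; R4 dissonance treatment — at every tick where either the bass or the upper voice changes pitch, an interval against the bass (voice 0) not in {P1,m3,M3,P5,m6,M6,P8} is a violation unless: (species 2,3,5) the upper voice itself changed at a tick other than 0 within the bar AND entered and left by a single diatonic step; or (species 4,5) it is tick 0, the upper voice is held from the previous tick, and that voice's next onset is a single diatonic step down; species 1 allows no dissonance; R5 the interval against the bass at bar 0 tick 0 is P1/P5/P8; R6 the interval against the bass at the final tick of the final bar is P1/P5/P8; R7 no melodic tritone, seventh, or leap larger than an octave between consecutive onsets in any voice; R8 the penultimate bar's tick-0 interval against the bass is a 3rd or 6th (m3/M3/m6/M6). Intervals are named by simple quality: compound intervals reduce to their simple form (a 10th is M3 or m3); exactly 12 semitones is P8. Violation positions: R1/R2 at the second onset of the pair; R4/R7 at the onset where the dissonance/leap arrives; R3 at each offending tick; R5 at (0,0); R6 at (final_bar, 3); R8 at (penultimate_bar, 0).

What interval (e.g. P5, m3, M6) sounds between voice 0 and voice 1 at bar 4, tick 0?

M6

voice 0=D3 voice 1=B3 -> M6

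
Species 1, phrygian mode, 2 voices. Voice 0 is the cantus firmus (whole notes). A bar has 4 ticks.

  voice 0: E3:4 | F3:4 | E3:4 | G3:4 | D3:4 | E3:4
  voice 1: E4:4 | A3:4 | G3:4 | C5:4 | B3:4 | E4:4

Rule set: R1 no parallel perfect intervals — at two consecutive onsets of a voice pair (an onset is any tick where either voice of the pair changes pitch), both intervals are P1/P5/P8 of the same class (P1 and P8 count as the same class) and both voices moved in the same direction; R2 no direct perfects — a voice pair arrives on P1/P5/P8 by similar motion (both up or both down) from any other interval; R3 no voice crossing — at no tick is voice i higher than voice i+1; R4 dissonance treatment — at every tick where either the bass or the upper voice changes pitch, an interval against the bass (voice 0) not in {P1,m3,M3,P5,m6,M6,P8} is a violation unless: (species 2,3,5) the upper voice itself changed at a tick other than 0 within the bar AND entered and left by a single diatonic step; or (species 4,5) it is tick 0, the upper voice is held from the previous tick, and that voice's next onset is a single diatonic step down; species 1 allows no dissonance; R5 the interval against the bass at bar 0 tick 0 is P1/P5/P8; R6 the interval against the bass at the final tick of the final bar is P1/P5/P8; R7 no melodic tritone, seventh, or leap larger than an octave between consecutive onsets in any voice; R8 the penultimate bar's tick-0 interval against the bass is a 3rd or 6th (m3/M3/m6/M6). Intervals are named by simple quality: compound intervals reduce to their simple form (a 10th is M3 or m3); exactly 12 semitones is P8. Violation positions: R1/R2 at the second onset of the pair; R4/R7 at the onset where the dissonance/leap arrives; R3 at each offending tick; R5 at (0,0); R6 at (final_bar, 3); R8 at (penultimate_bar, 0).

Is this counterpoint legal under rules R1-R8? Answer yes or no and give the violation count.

No (4 violations)

bar 0: v0=E3 v1=E4 (P8)
bar 1: v0=F3 v1=A3 (M3)
bar 2: v0=E3 v1=G3 (m3)
bar 3: v0=G3 v1=C5 (P4)
bar 4: v0=D3 v1=B3 (M6)
bar 5: v0=E3 v1=E4 (P8)
  R4 @ bar3.0: G3/C5 P4 untreated
  R7 @ bar3.0: G3->C5 leap 17st
  R7 @ bar4.0: C5->B3 leap 13st
  R2 @ bar5.0: D3/B3 M6 -> E3/E4 P8 similar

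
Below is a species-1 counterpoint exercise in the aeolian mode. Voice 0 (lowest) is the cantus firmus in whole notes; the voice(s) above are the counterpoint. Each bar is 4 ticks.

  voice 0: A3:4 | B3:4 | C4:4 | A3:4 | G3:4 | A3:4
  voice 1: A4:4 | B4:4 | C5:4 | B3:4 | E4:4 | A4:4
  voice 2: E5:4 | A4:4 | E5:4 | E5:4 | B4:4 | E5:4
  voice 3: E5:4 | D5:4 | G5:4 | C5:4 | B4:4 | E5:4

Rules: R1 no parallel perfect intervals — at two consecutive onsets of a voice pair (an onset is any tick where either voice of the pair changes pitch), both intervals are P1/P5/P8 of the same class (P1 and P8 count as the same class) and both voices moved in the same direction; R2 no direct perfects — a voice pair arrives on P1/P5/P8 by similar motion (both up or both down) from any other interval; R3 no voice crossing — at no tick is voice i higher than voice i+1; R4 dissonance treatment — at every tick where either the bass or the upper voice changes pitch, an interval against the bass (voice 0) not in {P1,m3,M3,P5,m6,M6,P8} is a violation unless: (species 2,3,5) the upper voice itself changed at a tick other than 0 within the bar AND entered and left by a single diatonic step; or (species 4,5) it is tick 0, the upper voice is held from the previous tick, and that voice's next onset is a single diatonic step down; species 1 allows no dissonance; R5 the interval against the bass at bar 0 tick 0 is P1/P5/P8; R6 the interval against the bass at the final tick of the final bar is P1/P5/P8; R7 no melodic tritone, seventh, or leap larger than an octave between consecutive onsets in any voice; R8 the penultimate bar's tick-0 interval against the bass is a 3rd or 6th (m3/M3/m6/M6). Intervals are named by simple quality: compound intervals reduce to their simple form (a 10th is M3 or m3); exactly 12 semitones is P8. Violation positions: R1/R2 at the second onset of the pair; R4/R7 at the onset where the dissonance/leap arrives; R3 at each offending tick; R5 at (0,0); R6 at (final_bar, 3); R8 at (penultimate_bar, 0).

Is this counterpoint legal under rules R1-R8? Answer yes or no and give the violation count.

No (22 violations)

bar 0: v0=A3 v1=A4 v2=E5 v3=E5 (P5)
bar 1: v0=B3 v1=B4 v2=A4 v3=D5 (m3)
bar 2: v0=C4 v1=C5 v2=E5 v3=G5 (P5)
bar 3: v0=A3 v1=B3 v2=E5 v3=C5 (m3)
bar 4: v0=G3 v1=E4 v2=B4 v3=B4 (M3)
bar 5: v0=A3 v1=A4 v2=E5 v3=E5 (P5)
  R1 @ bar1.0: A3/A4 P8 -> B3/B4 P8 similar
  R3 @ bar1.0: B4 above A4
  R4 @ bar1.0: B3/A4 m7 untreated
  R3 @ bar1.1: B4 above A4
  R3 @ bar1.2: B4 above A4
  R3 @ bar1.3: B4 above A4
  R1 @ bar2.0: B3/B4 P8 -> C4/C5 P8 similar
  R2 @ bar2.0: B3/D5 m3 -> C4/G5 P5 similar
  R2 @ bar2.0: B4/D5 m3 -> C5/G5 P5 similar
  R3 @ bar3.0: E5 above C5
  R4 @ bar3.0: A3/B3 M2 untreated
  R7 @ bar3.0: C5->B3 leap 13st
  R3 @ bar3.1: E5 above C5
  R3 @ bar3.2: E5 above C5
  R3 @ bar3.3: E5 above C5
  R2 @ bar4.0: E5/C5 M3 -> B4/B4 P1 similar
  R1 @ bar5.0: E4/B4 P5 -> A4/E5 P5 similar
  R1 @ bar5.0: E4/B4 P5 -> A4/E5 P5 similar
  R1 @ bar5.0: B4/B4 P1 -> E5/E5 P1 similar
  R2 @ bar5.0: G3/E4 M6 -> A3/A4 P8 similar
  R2 @ bar5.0: G3/B4 M3 -> A3/E5 P5 similar
  R2 @ bar5.0: G3/B4 M3 -> A3/E5 P5 similar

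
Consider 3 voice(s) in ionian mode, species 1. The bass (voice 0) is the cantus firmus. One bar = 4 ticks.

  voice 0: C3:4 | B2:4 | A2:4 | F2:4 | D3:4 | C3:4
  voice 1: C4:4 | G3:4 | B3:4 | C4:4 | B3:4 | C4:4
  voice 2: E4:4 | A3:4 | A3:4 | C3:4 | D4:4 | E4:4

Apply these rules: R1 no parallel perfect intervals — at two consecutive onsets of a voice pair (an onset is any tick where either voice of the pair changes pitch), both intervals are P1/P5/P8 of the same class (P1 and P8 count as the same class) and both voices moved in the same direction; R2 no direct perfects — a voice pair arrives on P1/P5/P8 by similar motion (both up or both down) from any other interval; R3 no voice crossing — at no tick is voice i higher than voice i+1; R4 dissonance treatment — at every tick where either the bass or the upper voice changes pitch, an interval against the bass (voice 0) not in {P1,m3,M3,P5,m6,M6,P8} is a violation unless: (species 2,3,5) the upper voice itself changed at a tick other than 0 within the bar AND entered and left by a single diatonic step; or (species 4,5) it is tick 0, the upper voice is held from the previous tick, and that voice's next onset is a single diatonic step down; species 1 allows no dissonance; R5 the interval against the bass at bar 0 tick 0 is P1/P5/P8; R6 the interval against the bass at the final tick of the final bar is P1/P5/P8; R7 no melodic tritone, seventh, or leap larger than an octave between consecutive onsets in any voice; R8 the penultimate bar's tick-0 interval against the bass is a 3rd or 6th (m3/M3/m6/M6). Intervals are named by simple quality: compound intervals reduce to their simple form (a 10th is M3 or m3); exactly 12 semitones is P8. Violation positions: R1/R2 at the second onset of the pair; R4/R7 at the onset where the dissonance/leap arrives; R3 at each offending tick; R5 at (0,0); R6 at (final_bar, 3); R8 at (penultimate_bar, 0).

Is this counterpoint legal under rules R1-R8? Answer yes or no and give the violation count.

bar 0: v0=C3 v1=C4 v2=E4 (M3)
bar 1: v0=B2 v1=G3 v2=A3 (m7)
bar 2: v0=A2 v1=B3 v2=A3 (P8)
bar 3: v0=F2 v1=C4 v2=C3 (P5)
bar 4: v0=D3 v1=B3 v2=D4 (P8)
bar 5: v0=C3 v1=C4 v2=E4 (M3)
  R5 @ bar0.0: opens on M3
  R4 @ bar1.0: B2/A3 m7 untreated
  R3 @ bar2.0: B3 above A3
  R4 @ bar2.0: A2/B3 M2 untreated
  R3 @ bar2.1: B3 above A3
  R3 @ bar2.2: B3 above A3
  R3 @ bar2.3: B3 above A3
  R2 @ bar3.0: A2/A3 P8 -> F2/C3 P5 similar
  R3 @ bar3.0: C4 above C3
  R3 @ bar3.1: C4 above C3
  R3 @ bar3.2: C4 above C3
  R3 @ bar3.3: C4 above C3
  R2 @ bar4.0: F2/C3 P5 -> D3/D4 P8 similar
  R7 @ bar4.0: C3->D4 leap 14st
  R8 @ bar4.0: penult P8 not 3rd/6th
  R6 @ bar5.3: closes on M3

No (16 violations)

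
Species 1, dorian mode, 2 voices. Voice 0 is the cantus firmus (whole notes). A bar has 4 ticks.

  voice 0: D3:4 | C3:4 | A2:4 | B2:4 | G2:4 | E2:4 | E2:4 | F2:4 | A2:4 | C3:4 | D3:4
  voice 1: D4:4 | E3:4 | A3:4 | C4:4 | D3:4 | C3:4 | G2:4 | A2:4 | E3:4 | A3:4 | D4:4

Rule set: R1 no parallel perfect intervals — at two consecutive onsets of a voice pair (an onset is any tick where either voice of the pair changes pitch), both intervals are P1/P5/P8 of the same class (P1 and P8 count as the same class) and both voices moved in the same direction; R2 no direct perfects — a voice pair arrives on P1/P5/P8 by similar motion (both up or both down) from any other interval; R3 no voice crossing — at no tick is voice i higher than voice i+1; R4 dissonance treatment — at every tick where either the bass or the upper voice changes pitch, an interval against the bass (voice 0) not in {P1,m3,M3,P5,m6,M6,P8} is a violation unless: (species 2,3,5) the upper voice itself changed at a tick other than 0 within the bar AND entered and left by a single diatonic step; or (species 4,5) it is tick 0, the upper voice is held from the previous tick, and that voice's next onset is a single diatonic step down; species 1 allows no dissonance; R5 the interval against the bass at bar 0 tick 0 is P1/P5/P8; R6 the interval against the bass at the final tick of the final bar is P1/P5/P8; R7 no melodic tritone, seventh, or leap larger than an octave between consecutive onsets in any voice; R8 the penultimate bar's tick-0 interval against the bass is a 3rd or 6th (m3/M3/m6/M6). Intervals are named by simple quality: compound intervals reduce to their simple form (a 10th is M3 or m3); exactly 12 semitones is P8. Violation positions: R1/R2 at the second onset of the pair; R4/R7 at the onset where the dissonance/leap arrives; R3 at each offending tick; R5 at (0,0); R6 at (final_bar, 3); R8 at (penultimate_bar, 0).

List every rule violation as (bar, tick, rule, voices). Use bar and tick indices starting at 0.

(1, 0, R7, (1,))
(3, 0, R4, (0, 1))
(4, 0, R2, (0, 1))
(4, 0, R7, (1,))
(8, 0, R2, (0, 1))
(10, 0, R2, (0, 1))

bar 0: v0=D3 v1=D4 downbeat P8
bar 1: v0=C3 v1=E3 downbeat M3
bar 2: v0=A2 v1=A3 downbeat P8
bar 3: v0=B2 v1=C4 downbeat m2
bar 4: v0=G2 v1=D3 downbeat P5
bar 5: v0=E2 v1=C3 downbeat m6
bar 6: v0=E2 v1=G2 downbeat m3
bar 7: v0=F2 v1=A2 downbeat M3
bar 8: v0=A2 v1=E3 downbeat P5
bar 9: v0=C3 v1=A3 downbeat M6
bar 10: v0=D3 v1=D4 downbeat P8
  -> R7 @ bar 1 tick 0 v(1,): D4->E3 leap 10st
  -> R4 @ bar 3 tick 0 v(0, 1): B2/C4 m2 untreated
  -> R2 @ bar 4 tick 0 v(0, 1): B2/C4 m2 -> G2/D3 P5 similar
  -> R7 @ bar 4 tick 0 v(1,): C4->D3 leap 10st
  -> R2 @ bar 8 tick 0 v(0, 1): F2/A2 M3 -> A2/E3 P5 similar
  -> R2 @ bar 10 tick 0 v(0, 1): C3/A3 M6 -> D3/D4 P8 similar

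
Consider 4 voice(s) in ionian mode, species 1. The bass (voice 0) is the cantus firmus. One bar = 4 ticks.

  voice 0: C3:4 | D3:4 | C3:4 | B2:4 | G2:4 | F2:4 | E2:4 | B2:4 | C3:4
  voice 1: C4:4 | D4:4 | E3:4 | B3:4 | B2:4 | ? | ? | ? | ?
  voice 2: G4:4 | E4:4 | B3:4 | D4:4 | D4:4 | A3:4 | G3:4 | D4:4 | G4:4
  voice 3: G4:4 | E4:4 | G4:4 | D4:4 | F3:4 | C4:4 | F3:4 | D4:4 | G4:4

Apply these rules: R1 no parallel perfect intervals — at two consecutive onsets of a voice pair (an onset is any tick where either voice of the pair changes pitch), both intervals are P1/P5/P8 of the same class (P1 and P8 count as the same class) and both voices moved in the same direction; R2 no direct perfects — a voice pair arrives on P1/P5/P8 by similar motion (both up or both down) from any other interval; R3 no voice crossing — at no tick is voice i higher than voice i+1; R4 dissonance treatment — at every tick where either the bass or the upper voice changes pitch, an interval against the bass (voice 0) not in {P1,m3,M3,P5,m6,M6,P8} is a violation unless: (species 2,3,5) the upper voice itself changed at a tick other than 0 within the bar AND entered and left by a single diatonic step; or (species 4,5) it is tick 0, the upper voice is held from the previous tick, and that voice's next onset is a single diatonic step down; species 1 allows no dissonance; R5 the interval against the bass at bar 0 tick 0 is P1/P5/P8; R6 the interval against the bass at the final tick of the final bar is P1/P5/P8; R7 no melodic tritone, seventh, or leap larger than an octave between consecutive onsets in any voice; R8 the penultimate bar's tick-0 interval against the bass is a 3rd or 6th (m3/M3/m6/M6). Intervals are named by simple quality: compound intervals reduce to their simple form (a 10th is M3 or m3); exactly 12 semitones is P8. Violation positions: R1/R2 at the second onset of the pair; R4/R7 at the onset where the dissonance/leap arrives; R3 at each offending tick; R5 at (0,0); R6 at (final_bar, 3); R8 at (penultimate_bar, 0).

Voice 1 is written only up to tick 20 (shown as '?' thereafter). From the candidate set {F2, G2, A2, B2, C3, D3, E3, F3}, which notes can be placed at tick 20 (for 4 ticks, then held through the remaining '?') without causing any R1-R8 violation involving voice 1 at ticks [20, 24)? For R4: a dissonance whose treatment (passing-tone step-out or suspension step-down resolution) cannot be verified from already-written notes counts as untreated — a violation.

F2: violates R2,R7
G2: violates R4
A2: violates R2
B2: violates R4
C3: violates R2
D3: legal
E3: violates R4
F3: violates R2,R7

{D3}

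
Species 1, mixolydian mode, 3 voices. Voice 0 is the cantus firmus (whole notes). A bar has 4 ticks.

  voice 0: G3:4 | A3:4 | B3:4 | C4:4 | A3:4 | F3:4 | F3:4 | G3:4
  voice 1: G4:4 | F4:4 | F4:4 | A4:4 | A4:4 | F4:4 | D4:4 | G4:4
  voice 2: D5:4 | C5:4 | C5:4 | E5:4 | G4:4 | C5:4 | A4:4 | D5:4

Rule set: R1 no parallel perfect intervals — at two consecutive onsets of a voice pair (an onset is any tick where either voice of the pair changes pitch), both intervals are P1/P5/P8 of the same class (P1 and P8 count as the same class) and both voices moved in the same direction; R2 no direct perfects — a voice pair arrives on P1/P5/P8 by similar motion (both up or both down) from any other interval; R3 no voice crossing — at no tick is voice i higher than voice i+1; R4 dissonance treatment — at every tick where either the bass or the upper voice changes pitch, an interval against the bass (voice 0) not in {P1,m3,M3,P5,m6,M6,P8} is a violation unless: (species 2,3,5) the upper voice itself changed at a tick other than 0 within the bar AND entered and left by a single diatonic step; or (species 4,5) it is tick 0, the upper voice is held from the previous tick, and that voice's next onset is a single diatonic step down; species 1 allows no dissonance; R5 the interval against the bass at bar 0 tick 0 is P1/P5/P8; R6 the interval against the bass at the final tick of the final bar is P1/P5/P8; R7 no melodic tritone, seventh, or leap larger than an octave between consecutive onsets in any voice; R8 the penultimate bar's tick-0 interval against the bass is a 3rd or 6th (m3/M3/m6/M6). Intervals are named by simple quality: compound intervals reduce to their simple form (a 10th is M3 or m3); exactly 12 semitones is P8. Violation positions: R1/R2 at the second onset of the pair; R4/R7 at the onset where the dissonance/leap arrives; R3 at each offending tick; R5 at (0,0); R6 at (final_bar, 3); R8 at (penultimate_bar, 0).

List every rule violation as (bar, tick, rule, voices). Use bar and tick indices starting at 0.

(1, 0, R1, (1, 2))
(2, 0, R4, (0, 1))
(2, 0, R4, (0, 2))
(3, 0, R1, (1, 2))
(4, 0, R3, (1, 2))
(4, 0, R4, (0, 2))
(4, 1, R3, (1, 2))
(4, 2, R3, (1, 2))
(4, 3, R3, (1, 2))
(5, 0, R1, (0, 1))
(6, 0, R1, (1, 2))
(7, 0, R1, (1, 2))
(7, 0, R2, (0, 1))
(7, 0, R2, (0, 2))

bar 0: v0=G3 v1=G4 v2=D5 downbeat P5
bar 1: v0=A3 v1=F4 v2=C5 downbeat m3
bar 2: v0=B3 v1=F4 v2=C5 downbeat m2
bar 3: v0=C4 v1=A4 v2=E5 downbeat M3
bar 4: v0=A3 v1=A4 v2=G4 downbeat m7
bar 5: v0=F3 v1=F4 v2=C5 downbeat P5
bar 6: v0=F3 v1=D4 v2=A4 downbeat M3
bar 7: v0=G3 v1=G4 v2=D5 downbeat P5
  -> R1 @ bar 1 tick 0 v(1, 2): G4/D5 P5 -> F4/C5 P5 similar
  -> R4 @ bar 2 tick 0 v(0, 1): B3/F4 TT untreated
  -> R4 @ bar 2 tick 0 v(0, 2): B3/C5 m2 untreated
  -> R1 @ bar 3 tick 0 v(1, 2): F4/C5 P5 -> A4/E5 P5 similar
  -> R3 @ bar 4 tick 0 v(1, 2): A4 above G4
  -> R4 @ bar 4 tick 0 v(0, 2): A3/G4 m7 untreated
  -> R3 @ bar 4 tick 1 v(1, 2): A4 above G4
  -> R3 @ bar 4 tick 2 v(1, 2): A4 above G4
  -> R3 @ bar 4 tick 3 v(1, 2): A4 above G4
  -> R1 @ bar 5 tick 0 v(0, 1): A3/A4 P8 -> F3/F4 P8 similar
  -> R1 @ bar 6 tick 0 v(1, 2): F4/C5 P5 -> D4/A4 P5 similar
  -> R1 @ bar 7 tick 0 v(1, 2): D4/A4 P5 -> G4/D5 P5 similar
  -> R2 @ bar 7 tick 0 v(0, 1): F3/D4 M6 -> G3/G4 P8 similar
  -> R2 @ bar 7 tick 0 v(0, 2): F3/A4 M3 -> G3/D5 P5 similar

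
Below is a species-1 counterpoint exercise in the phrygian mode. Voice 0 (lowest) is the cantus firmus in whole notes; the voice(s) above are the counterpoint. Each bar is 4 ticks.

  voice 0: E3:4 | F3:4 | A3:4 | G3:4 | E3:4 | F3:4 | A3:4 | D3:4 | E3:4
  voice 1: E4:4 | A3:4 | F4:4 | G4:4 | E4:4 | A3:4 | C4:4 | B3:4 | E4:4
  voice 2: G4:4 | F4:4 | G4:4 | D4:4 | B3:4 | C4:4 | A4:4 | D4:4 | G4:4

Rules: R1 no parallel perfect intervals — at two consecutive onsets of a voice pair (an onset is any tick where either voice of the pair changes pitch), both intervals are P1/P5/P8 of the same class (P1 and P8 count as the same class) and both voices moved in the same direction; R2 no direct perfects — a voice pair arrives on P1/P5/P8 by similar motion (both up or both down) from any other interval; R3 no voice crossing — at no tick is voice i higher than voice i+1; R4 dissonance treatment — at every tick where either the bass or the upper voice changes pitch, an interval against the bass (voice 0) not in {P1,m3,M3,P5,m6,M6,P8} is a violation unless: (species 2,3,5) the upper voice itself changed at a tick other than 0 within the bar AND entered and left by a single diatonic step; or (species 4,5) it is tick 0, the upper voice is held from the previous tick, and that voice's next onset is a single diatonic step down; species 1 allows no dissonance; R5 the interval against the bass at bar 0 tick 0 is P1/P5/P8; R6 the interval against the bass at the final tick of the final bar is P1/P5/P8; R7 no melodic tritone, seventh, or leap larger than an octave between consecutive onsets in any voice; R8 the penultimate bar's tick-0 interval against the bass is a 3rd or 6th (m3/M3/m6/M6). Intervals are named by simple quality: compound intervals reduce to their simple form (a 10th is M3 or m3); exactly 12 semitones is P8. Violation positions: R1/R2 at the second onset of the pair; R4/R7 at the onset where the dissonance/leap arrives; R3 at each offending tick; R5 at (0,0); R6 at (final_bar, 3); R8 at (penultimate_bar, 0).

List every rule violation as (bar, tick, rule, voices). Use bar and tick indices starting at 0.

(0, 0, R5, (0, 2))
(2, 0, R4, (0, 2))
(3, 0, R2, (0, 2))
(3, 0, R3, (1, 2))
(3, 1, R3, (1, 2))
(3, 2, R3, (1, 2))
(3, 3, R3, (1, 2))
(4, 0, R1, (0, 1))
(4, 0, R1, (0, 2))
(4, 0, R3, (1, 2))
(4, 1, R3, (1, 2))
(4, 2, R3, (1, 2))
(4, 3, R3, (1, 2))
(5, 0, R1, (0, 2))
(6, 0, R2, (0, 2))
(7, 0, R1, (0, 2))
(7, 0, R8, (0, 2))
(8, 0, R2, (0, 1))
(8, 3, R6, (0, 2))

bar 0: v0=E3 v1=E4 v2=G4 downbeat m3
bar 1: v0=F3 v1=A3 v2=F4 downbeat P8
bar 2: v0=A3 v1=F4 v2=G4 downbeat m7
bar 3: v0=G3 v1=G4 v2=D4 downbeat P5
bar 4: v0=E3 v1=E4 v2=B3 downbeat P5
bar 5: v0=F3 v1=A3 v2=C4 downbeat P5
bar 6: v0=A3 v1=C4 v2=A4 downbeat P8
bar 7: v0=D3 v1=B3 v2=D4 downbeat P8
bar 8: v0=E3 v1=E4 v2=G4 downbeat m3
  -> R5 @ bar 0 tick 0 v(0, 2): opens on m3
  -> R4 @ bar 2 tick 0 v(0, 2): A3/G4 m7 untreated
  -> R2 @ bar 3 tick 0 v(0, 2): A3/G4 m7 -> G3/D4 P5 similar
  -> R3 @ bar 3 tick 0 v(1, 2): G4 above D4
  -> R3 @ bar 3 tick 1 v(1, 2): G4 above D4
  -> R3 @ bar 3 tick 2 v(1, 2): G4 above D4
  -> R3 @ bar 3 tick 3 v(1, 2): G4 above D4
  -> R1 @ bar 4 tick 0 v(0, 1): G3/G4 P8 -> E3/E4 P8 similar
  -> R1 @ bar 4 tick 0 v(0, 2): G3/D4 P5 -> E3/B3 P5 similar
  -> R3 @ bar 4 tick 0 v(1, 2): E4 above B3
  -> R3 @ bar 4 tick 1 v(1, 2): E4 above B3
  -> R3 @ bar 4 tick 2 v(1, 2): E4 above B3
  -> R3 @ bar 4 tick 3 v(1, 2): E4 above B3
  -> R1 @ bar 5 tick 0 v(0, 2): E3/B3 P5 -> F3/C4 P5 similar
  -> R2 @ bar 6 tick 0 v(0, 2): F3/C4 P5 -> A3/A4 P8 similar
  -> R1 @ bar 7 tick 0 v(0, 2): A3/A4 P8 -> D3/D4 P8 similar
  -> R8 @ bar 7 tick 0 v(0, 2): penult P8 not 3rd/6th
  -> R2 @ bar 8 tick 0 v(0, 1): D3/B3 M6 -> E3/E4 P8 similar
  -> R6 @ bar 8 tick 3 v(0, 2): closes on m3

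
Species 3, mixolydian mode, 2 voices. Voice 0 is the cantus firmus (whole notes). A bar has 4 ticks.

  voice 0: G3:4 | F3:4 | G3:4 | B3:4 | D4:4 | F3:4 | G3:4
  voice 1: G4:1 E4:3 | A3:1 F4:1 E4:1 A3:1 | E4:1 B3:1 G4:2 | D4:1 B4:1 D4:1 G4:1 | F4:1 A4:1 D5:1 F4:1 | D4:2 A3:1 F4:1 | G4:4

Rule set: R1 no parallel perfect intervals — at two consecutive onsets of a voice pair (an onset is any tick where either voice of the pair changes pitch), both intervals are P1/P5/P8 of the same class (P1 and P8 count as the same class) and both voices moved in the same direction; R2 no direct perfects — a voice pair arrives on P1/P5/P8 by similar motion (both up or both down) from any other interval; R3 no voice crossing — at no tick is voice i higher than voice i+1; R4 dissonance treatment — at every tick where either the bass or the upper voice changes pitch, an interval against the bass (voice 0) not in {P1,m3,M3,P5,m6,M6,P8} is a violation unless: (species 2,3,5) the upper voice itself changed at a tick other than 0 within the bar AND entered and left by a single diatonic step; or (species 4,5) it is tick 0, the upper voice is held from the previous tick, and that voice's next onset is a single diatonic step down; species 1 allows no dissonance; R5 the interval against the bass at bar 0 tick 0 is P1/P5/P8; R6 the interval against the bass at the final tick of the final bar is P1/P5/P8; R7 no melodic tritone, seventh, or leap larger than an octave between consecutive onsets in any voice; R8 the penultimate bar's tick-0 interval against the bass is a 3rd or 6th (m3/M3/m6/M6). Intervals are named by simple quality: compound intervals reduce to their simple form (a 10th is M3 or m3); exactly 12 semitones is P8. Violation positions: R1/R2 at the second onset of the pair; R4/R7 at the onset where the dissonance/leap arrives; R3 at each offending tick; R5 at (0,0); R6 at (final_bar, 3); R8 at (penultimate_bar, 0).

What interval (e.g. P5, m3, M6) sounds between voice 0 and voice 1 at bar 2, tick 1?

voice 0=G3 voice 1=B3 -> M3

M3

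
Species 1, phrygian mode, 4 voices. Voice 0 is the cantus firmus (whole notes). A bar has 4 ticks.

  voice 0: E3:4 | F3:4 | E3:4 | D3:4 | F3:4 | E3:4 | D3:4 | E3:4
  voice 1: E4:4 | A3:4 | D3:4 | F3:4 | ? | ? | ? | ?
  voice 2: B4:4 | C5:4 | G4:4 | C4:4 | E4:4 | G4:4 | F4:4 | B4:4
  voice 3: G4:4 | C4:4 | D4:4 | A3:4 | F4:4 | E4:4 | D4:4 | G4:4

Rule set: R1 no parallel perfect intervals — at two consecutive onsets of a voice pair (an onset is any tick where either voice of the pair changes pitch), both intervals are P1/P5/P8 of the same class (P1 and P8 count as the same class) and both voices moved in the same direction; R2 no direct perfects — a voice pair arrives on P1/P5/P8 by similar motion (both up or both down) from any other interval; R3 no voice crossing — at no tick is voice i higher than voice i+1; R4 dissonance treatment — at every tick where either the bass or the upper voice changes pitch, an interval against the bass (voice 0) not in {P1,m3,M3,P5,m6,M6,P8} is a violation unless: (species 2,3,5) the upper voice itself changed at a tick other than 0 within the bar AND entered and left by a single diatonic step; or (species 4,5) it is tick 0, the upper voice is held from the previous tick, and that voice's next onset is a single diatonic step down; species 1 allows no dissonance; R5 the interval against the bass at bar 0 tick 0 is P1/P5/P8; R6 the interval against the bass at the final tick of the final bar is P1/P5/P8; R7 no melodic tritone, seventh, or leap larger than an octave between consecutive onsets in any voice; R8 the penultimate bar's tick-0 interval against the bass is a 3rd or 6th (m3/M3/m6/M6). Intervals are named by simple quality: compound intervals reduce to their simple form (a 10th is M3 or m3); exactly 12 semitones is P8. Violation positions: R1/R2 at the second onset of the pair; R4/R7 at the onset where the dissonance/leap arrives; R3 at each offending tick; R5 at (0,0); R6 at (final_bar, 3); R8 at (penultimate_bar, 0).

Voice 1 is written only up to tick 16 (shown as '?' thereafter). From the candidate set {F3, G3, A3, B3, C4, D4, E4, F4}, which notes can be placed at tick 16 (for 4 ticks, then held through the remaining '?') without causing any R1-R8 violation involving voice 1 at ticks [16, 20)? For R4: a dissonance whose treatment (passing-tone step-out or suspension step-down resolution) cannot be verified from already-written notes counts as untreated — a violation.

F3: legal
G3: violates R4
A3: violates R1
B3: violates R4,R7
C4: violates R2
D4: legal
E4: violates R2,R4,R7
F4: violates R2,R3

{D4, F3}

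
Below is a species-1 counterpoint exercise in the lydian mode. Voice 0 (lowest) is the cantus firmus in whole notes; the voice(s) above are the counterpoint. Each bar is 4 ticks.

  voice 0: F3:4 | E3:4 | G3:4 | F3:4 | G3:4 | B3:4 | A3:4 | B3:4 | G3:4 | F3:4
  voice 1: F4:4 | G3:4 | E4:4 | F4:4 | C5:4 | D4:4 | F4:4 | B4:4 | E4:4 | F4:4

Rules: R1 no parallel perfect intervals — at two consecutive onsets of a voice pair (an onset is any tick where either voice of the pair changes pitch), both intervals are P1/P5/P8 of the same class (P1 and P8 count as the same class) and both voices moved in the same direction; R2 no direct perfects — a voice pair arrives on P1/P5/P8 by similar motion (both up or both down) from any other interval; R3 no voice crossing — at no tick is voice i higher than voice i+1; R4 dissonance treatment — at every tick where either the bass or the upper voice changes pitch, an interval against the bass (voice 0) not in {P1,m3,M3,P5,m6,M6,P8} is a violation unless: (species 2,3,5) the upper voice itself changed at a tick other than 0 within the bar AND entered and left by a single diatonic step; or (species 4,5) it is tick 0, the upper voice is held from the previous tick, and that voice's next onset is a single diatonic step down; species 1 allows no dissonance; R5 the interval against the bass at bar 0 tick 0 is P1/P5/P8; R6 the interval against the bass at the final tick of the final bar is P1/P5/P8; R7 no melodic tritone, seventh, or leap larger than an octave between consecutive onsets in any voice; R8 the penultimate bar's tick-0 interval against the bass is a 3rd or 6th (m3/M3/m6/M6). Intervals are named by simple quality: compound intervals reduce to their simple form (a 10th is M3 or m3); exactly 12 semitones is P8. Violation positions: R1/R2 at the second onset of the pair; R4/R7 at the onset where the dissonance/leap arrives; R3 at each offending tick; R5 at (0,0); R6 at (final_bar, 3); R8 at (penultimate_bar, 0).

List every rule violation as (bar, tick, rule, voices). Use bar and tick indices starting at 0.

bar 0: v0=F3 v1=F4 downbeat P8
bar 1: v0=E3 v1=G3 downbeat m3
bar 2: v0=G3 v1=E4 downbeat M6
bar 3: v0=F3 v1=F4 downbeat P8
bar 4: v0=G3 v1=C5 downbeat P4
bar 5: v0=B3 v1=D4 downbeat m3
bar 6: v0=A3 v1=F4 downbeat m6
bar 7: v0=B3 v1=B4 downbeat P8
bar 8: v0=G3 v1=E4 downbeat M6
bar 9: v0=F3 v1=F4 downbeat P8
  -> R7 @ bar 1 tick 0 v(1,): F4->G3 leap 10st
  -> R4 @ bar 4 tick 0 v(0, 1): G3/C5 P4 untreated
  -> R7 @ bar 5 tick 0 v(1,): C5->D4 leap 10st
  -> R2 @ bar 7 tick 0 v(0, 1): A3/F4 m6 -> B3/B4 P8 similar
  -> R7 @ bar 7 tick 0 v(1,): F4->B4 leap 6st

(1, 0, R7, (1,))
(4, 0, R4, (0, 1))
(5, 0, R7, (1,))
(7, 0, R2, (0, 1))
(7, 0, R7, (1,))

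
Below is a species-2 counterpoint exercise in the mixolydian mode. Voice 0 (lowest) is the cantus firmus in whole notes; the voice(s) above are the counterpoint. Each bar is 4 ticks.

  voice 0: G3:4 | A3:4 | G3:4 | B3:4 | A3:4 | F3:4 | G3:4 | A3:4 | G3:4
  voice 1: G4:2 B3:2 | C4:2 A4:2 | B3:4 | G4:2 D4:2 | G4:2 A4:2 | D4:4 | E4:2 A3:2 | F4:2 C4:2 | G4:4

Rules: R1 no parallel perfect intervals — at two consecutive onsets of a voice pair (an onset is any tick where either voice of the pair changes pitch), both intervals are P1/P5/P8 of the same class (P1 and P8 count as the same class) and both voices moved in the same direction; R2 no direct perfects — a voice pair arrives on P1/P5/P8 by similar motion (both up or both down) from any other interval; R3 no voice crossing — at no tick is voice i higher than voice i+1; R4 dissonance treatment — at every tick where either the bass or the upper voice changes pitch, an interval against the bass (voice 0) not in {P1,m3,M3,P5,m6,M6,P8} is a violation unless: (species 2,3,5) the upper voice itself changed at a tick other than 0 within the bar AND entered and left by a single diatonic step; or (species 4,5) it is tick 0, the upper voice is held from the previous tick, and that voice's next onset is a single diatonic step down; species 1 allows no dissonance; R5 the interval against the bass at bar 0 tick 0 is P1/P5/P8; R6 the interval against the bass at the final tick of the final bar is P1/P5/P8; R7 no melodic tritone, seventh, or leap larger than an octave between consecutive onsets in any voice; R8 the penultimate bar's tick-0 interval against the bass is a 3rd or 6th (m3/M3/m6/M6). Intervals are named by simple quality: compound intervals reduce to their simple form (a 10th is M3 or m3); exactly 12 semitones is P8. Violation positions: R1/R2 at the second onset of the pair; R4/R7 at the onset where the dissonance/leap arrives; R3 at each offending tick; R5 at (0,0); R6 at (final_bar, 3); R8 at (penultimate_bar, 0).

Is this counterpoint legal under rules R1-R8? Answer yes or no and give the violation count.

No (3 violations)

bar 0: v0=G3 v1=G4 (P8)
bar 1: v0=A3 v1=C4 (m3)
bar 2: v0=G3 v1=B3 (M3)
bar 3: v0=B3 v1=G4 (m6)
bar 4: v0=A3 v1=G4 (m7)
bar 5: v0=F3 v1=D4 (M6)
bar 6: v0=G3 v1=E4 (M6)
bar 7: v0=A3 v1=F4 (m6)
bar 8: v0=G3 v1=G4 (P8)
  R7 @ bar2.0: A4->B3 leap 10st
  R4 @ bar4.0: A3/G4 m7 untreated
  R4 @ bar6.2: G3/A3 M2 untreated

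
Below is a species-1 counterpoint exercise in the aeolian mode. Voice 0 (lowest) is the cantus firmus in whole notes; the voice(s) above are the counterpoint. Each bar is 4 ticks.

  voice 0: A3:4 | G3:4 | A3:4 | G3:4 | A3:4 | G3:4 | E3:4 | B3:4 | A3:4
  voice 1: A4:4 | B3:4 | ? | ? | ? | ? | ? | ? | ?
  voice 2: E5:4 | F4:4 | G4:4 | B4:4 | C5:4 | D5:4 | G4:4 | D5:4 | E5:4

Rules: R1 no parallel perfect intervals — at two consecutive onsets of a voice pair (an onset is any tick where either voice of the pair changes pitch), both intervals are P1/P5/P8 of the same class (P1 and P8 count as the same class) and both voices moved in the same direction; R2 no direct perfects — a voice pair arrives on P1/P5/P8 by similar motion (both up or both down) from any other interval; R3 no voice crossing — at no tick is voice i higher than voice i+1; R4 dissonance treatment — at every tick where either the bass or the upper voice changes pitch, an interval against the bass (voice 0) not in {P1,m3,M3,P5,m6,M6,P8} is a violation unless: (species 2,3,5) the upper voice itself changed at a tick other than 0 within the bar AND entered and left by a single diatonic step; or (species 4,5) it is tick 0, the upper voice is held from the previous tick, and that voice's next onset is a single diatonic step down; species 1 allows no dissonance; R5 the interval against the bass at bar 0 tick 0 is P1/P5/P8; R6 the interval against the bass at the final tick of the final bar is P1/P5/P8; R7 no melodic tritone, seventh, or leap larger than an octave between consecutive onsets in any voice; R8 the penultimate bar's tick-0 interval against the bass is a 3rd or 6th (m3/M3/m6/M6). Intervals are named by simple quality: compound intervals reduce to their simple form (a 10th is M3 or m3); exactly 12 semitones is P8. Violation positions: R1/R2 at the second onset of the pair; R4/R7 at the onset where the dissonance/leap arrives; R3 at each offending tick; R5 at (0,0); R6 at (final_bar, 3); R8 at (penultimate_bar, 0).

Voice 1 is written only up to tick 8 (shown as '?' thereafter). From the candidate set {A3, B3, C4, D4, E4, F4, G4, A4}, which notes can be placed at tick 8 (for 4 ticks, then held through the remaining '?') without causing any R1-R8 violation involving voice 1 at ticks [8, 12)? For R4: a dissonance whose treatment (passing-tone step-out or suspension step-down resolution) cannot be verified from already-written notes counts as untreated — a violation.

{A3}

A3: legal
B3: violates R4
C4: violates R2
D4: violates R4
E4: violates R2
F4: violates R7
G4: violates R2,R4
A4: violates R2,R3,R7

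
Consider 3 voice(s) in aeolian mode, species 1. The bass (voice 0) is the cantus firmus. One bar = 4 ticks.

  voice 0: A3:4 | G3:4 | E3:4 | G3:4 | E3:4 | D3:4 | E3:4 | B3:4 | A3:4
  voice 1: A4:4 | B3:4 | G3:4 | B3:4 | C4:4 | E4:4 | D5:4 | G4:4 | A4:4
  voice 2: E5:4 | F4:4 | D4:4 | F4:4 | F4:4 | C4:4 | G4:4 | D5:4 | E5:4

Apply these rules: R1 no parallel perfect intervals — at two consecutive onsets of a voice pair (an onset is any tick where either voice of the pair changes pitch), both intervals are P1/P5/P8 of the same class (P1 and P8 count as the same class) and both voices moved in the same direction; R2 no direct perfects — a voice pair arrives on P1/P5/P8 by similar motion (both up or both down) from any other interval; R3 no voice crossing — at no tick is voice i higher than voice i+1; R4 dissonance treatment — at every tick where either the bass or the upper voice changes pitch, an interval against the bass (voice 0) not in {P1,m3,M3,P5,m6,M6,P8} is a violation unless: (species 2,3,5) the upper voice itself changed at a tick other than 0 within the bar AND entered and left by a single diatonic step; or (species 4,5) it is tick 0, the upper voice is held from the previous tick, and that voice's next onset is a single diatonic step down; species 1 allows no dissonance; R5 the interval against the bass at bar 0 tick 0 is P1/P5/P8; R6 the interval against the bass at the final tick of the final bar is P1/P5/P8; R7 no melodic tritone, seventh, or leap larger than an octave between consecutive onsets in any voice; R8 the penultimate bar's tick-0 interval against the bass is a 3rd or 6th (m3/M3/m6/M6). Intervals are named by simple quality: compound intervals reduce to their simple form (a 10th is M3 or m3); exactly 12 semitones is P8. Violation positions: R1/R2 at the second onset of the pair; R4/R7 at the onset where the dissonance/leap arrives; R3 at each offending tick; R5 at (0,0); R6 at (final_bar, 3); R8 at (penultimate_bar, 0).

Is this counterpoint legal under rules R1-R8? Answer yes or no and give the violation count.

bar 0: v0=A3 v1=A4 v2=E5 (P5)
bar 1: v0=G3 v1=B3 v2=F4 (m7)
bar 2: v0=E3 v1=G3 v2=D4 (m7)
bar 3: v0=G3 v1=B3 v2=F4 (m7)
bar 4: v0=E3 v1=C4 v2=F4 (m2)
bar 5: v0=D3 v1=E4 v2=C4 (m7)
bar 6: v0=E3 v1=D5 v2=G4 (m3)
bar 7: v0=B3 v1=G4 v2=D5 (m3)
bar 8: v0=A3 v1=A4 v2=E5 (P5)
  R4 @ bar1.0: G3/F4 m7 untreated
  R7 @ bar1.0: A4->B3 leap 10st
  R7 @ bar1.0: E5->F4 leap 11st
  R2 @ bar2.0: B3/F4 TT -> G3/D4 P5 similar
  R4 @ bar2.0: E3/D4 m7 untreated
  R4 @ bar3.0: G3/F4 m7 untreated
  R4 @ bar4.0: E3/F4 m2 untreated
  R3 @ bar5.0: E4 above C4
  R4 @ bar5.0: D3/E4 M2 untreated
  R4 @ bar5.0: D3/C4 m7 untreated
  R3 @ bar5.1: E4 above C4
  R3 @ bar5.2: E4 above C4
  R3 @ bar5.3: E4 above C4
  R2 @ bar6.0: E4/C4 M3 -> D5/G4 P5 similar
  R3 @ bar6.0: D5 above G4
  R4 @ bar6.0: E3/D5 m7 untreated
  R7 @ bar6.0: E4->D5 leap 10st
  R3 @ bar6.1: D5 above G4
  R3 @ bar6.2: D5 above G4
  R3 @ bar6.3: D5 above G4
  R1 @ bar8.0: G4/D5 P5 -> A4/E5 P5 similar

No (21 violations)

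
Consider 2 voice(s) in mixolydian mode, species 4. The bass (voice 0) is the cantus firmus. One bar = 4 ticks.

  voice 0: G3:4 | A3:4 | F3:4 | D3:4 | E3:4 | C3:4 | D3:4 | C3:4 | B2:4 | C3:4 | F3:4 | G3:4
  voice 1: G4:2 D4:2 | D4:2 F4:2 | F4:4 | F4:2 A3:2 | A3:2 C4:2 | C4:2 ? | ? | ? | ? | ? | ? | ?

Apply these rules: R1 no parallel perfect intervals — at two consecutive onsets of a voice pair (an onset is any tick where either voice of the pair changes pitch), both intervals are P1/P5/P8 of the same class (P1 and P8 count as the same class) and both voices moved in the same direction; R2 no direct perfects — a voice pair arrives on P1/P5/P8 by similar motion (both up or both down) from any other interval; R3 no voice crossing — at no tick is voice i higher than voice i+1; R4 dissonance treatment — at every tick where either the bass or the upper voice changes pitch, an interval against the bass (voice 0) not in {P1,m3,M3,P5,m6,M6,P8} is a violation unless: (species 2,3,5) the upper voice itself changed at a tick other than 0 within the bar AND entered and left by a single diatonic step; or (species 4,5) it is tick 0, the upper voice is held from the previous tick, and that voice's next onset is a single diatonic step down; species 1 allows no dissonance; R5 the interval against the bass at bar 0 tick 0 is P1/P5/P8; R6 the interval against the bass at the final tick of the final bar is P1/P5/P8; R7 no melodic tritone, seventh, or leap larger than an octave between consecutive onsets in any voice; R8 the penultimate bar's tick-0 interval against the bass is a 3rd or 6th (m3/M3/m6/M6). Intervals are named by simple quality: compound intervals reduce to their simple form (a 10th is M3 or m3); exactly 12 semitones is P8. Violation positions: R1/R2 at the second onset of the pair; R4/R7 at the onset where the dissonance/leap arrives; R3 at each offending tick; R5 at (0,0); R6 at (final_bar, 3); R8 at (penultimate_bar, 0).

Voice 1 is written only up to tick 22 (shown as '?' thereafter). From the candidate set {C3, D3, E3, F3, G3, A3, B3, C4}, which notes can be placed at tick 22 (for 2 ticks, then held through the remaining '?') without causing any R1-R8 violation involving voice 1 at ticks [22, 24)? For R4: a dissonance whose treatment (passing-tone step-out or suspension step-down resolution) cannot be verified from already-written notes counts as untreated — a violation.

{A3, C3, C4, E3, G3}

C3: legal
D3: violates R4,R7
E3: legal
F3: violates R4
G3: legal
A3: legal
B3: violates R4
C4: legal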